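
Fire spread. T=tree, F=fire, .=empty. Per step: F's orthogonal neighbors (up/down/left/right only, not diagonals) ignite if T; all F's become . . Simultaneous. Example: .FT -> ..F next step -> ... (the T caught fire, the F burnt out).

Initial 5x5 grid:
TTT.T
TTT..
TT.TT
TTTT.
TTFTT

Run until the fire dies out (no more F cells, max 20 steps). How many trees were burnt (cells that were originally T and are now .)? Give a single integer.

Answer: 18

Derivation:
Step 1: +3 fires, +1 burnt (F count now 3)
Step 2: +4 fires, +3 burnt (F count now 4)
Step 3: +3 fires, +4 burnt (F count now 3)
Step 4: +3 fires, +3 burnt (F count now 3)
Step 5: +3 fires, +3 burnt (F count now 3)
Step 6: +2 fires, +3 burnt (F count now 2)
Step 7: +0 fires, +2 burnt (F count now 0)
Fire out after step 7
Initially T: 19, now '.': 24
Total burnt (originally-T cells now '.'): 18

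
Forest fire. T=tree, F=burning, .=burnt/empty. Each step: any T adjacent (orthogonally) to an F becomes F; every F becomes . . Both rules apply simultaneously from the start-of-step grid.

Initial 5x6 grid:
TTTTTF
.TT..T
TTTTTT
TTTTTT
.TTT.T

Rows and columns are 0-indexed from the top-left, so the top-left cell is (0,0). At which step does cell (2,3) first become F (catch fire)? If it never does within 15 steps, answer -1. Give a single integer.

Step 1: cell (2,3)='T' (+2 fires, +1 burnt)
Step 2: cell (2,3)='T' (+2 fires, +2 burnt)
Step 3: cell (2,3)='T' (+3 fires, +2 burnt)
Step 4: cell (2,3)='F' (+5 fires, +3 burnt)
  -> target ignites at step 4
Step 5: cell (2,3)='.' (+4 fires, +5 burnt)
Step 6: cell (2,3)='.' (+3 fires, +4 burnt)
Step 7: cell (2,3)='.' (+3 fires, +3 burnt)
Step 8: cell (2,3)='.' (+2 fires, +3 burnt)
Step 9: cell (2,3)='.' (+0 fires, +2 burnt)
  fire out at step 9

4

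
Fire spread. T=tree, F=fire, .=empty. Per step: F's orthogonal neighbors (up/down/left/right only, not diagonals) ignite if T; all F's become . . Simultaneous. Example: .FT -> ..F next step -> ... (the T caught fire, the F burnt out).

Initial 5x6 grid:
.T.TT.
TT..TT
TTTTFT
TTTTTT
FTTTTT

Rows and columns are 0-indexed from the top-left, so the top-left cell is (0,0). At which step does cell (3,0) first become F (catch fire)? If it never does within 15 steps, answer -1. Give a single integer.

Step 1: cell (3,0)='F' (+6 fires, +2 burnt)
  -> target ignites at step 1
Step 2: cell (3,0)='.' (+9 fires, +6 burnt)
Step 3: cell (3,0)='.' (+6 fires, +9 burnt)
Step 4: cell (3,0)='.' (+1 fires, +6 burnt)
Step 5: cell (3,0)='.' (+1 fires, +1 burnt)
Step 6: cell (3,0)='.' (+0 fires, +1 burnt)
  fire out at step 6

1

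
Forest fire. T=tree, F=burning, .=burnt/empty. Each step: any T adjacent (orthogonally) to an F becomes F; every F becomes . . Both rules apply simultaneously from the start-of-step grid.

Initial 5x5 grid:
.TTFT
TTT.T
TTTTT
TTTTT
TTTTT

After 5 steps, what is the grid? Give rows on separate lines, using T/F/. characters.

Step 1: 2 trees catch fire, 1 burn out
  .TF.F
  TTT.T
  TTTTT
  TTTTT
  TTTTT
Step 2: 3 trees catch fire, 2 burn out
  .F...
  TTF.F
  TTTTT
  TTTTT
  TTTTT
Step 3: 3 trees catch fire, 3 burn out
  .....
  TF...
  TTFTF
  TTTTT
  TTTTT
Step 4: 5 trees catch fire, 3 burn out
  .....
  F....
  TF.F.
  TTFTF
  TTTTT
Step 5: 5 trees catch fire, 5 burn out
  .....
  .....
  F....
  TF.F.
  TTFTF

.....
.....
F....
TF.F.
TTFTF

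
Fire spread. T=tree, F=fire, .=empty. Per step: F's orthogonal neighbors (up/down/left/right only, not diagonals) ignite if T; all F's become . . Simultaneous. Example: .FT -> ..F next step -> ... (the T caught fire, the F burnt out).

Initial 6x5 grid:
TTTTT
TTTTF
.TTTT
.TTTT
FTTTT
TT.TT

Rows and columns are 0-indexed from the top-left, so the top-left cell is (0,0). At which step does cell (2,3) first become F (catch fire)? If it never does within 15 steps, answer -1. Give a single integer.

Step 1: cell (2,3)='T' (+5 fires, +2 burnt)
Step 2: cell (2,3)='F' (+7 fires, +5 burnt)
  -> target ignites at step 2
Step 3: cell (2,3)='.' (+8 fires, +7 burnt)
Step 4: cell (2,3)='.' (+4 fires, +8 burnt)
Step 5: cell (2,3)='.' (+1 fires, +4 burnt)
Step 6: cell (2,3)='.' (+0 fires, +1 burnt)
  fire out at step 6

2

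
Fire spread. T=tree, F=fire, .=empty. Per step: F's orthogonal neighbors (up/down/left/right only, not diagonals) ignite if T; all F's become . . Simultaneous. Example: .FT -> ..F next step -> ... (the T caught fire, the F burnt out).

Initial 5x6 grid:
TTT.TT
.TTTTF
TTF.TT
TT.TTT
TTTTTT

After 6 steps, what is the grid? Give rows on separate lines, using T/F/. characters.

Step 1: 5 trees catch fire, 2 burn out
  TTT.TF
  .TFTF.
  TF..TF
  TT.TTT
  TTTTTT
Step 2: 8 trees catch fire, 5 burn out
  TTF.F.
  .F.F..
  F...F.
  TF.TTF
  TTTTTT
Step 3: 5 trees catch fire, 8 burn out
  TF....
  ......
  ......
  F..TF.
  TFTTTF
Step 4: 5 trees catch fire, 5 burn out
  F.....
  ......
  ......
  ...F..
  F.FTF.
Step 5: 1 trees catch fire, 5 burn out
  ......
  ......
  ......
  ......
  ...F..
Step 6: 0 trees catch fire, 1 burn out
  ......
  ......
  ......
  ......
  ......

......
......
......
......
......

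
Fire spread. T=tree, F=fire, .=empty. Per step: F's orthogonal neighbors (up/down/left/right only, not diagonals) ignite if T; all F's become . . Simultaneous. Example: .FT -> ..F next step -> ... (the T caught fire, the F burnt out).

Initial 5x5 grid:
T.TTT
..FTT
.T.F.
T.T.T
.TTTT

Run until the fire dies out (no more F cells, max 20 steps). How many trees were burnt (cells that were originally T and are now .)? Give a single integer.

Step 1: +2 fires, +2 burnt (F count now 2)
Step 2: +2 fires, +2 burnt (F count now 2)
Step 3: +1 fires, +2 burnt (F count now 1)
Step 4: +0 fires, +1 burnt (F count now 0)
Fire out after step 4
Initially T: 14, now '.': 16
Total burnt (originally-T cells now '.'): 5

Answer: 5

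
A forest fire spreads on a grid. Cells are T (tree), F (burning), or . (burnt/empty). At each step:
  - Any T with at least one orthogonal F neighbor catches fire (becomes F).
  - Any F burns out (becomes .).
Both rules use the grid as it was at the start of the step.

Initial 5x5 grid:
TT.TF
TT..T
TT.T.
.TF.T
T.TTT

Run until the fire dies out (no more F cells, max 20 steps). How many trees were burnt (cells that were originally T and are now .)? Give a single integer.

Step 1: +4 fires, +2 burnt (F count now 4)
Step 2: +2 fires, +4 burnt (F count now 2)
Step 3: +3 fires, +2 burnt (F count now 3)
Step 4: +3 fires, +3 burnt (F count now 3)
Step 5: +1 fires, +3 burnt (F count now 1)
Step 6: +0 fires, +1 burnt (F count now 0)
Fire out after step 6
Initially T: 15, now '.': 23
Total burnt (originally-T cells now '.'): 13

Answer: 13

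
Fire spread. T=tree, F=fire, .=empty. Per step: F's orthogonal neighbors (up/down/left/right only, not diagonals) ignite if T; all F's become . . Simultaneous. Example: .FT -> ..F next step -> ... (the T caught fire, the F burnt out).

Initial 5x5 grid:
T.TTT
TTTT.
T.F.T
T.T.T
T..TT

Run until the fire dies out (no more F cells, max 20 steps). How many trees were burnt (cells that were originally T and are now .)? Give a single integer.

Answer: 12

Derivation:
Step 1: +2 fires, +1 burnt (F count now 2)
Step 2: +3 fires, +2 burnt (F count now 3)
Step 3: +2 fires, +3 burnt (F count now 2)
Step 4: +3 fires, +2 burnt (F count now 3)
Step 5: +1 fires, +3 burnt (F count now 1)
Step 6: +1 fires, +1 burnt (F count now 1)
Step 7: +0 fires, +1 burnt (F count now 0)
Fire out after step 7
Initially T: 16, now '.': 21
Total burnt (originally-T cells now '.'): 12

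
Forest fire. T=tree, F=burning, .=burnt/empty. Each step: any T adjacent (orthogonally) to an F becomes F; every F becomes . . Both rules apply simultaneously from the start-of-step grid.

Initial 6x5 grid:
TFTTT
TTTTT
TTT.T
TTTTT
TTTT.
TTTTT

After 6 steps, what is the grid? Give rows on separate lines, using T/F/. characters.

Step 1: 3 trees catch fire, 1 burn out
  F.FTT
  TFTTT
  TTT.T
  TTTTT
  TTTT.
  TTTTT
Step 2: 4 trees catch fire, 3 burn out
  ...FT
  F.FTT
  TFT.T
  TTTTT
  TTTT.
  TTTTT
Step 3: 5 trees catch fire, 4 burn out
  ....F
  ...FT
  F.F.T
  TFTTT
  TTTT.
  TTTTT
Step 4: 4 trees catch fire, 5 burn out
  .....
  ....F
  ....T
  F.FTT
  TFTT.
  TTTTT
Step 5: 5 trees catch fire, 4 burn out
  .....
  .....
  ....F
  ...FT
  F.FT.
  TFTTT
Step 6: 4 trees catch fire, 5 burn out
  .....
  .....
  .....
  ....F
  ...F.
  F.FTT

.....
.....
.....
....F
...F.
F.FTT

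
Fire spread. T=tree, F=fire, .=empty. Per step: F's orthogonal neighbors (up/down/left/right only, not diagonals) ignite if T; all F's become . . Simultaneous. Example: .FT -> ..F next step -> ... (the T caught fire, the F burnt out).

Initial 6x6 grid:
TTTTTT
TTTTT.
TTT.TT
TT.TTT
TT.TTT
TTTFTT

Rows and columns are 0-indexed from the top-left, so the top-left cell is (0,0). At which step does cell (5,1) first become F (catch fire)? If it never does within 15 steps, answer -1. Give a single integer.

Step 1: cell (5,1)='T' (+3 fires, +1 burnt)
Step 2: cell (5,1)='F' (+4 fires, +3 burnt)
  -> target ignites at step 2
Step 3: cell (5,1)='.' (+4 fires, +4 burnt)
Step 4: cell (5,1)='.' (+4 fires, +4 burnt)
Step 5: cell (5,1)='.' (+4 fires, +4 burnt)
Step 6: cell (5,1)='.' (+5 fires, +4 burnt)
Step 7: cell (5,1)='.' (+5 fires, +5 burnt)
Step 8: cell (5,1)='.' (+2 fires, +5 burnt)
Step 9: cell (5,1)='.' (+0 fires, +2 burnt)
  fire out at step 9

2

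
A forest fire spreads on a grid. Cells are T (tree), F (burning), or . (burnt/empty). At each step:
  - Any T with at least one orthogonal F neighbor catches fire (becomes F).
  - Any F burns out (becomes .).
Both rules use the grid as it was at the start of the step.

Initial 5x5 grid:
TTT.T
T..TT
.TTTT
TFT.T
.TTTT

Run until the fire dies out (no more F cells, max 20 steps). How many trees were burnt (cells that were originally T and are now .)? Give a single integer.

Step 1: +4 fires, +1 burnt (F count now 4)
Step 2: +2 fires, +4 burnt (F count now 2)
Step 3: +2 fires, +2 burnt (F count now 2)
Step 4: +3 fires, +2 burnt (F count now 3)
Step 5: +2 fires, +3 burnt (F count now 2)
Step 6: +1 fires, +2 burnt (F count now 1)
Step 7: +0 fires, +1 burnt (F count now 0)
Fire out after step 7
Initially T: 18, now '.': 21
Total burnt (originally-T cells now '.'): 14

Answer: 14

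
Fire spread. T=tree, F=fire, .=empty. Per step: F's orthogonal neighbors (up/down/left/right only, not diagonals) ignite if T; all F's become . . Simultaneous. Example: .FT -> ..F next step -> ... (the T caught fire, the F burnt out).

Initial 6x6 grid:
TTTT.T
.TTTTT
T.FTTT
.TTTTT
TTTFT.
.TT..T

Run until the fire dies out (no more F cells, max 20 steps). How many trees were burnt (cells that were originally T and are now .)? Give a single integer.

Step 1: +6 fires, +2 burnt (F count now 6)
Step 2: +8 fires, +6 burnt (F count now 8)
Step 3: +7 fires, +8 burnt (F count now 7)
Step 4: +2 fires, +7 burnt (F count now 2)
Step 5: +1 fires, +2 burnt (F count now 1)
Step 6: +0 fires, +1 burnt (F count now 0)
Fire out after step 6
Initially T: 26, now '.': 34
Total burnt (originally-T cells now '.'): 24

Answer: 24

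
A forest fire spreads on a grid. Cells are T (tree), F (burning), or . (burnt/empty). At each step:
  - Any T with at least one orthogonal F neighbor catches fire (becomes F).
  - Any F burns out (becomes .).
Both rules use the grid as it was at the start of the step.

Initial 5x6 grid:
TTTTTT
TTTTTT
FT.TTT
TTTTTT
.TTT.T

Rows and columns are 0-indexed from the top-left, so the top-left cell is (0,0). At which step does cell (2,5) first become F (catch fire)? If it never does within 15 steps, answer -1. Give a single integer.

Step 1: cell (2,5)='T' (+3 fires, +1 burnt)
Step 2: cell (2,5)='T' (+3 fires, +3 burnt)
Step 3: cell (2,5)='T' (+4 fires, +3 burnt)
Step 4: cell (2,5)='T' (+4 fires, +4 burnt)
Step 5: cell (2,5)='T' (+5 fires, +4 burnt)
Step 6: cell (2,5)='T' (+4 fires, +5 burnt)
Step 7: cell (2,5)='F' (+3 fires, +4 burnt)
  -> target ignites at step 7
Step 8: cell (2,5)='.' (+0 fires, +3 burnt)
  fire out at step 8

7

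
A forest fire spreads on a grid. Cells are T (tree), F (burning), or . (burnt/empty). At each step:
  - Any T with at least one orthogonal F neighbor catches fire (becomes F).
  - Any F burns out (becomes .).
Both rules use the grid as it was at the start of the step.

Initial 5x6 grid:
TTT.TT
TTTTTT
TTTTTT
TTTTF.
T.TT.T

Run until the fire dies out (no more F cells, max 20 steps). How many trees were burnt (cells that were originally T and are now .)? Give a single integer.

Answer: 24

Derivation:
Step 1: +2 fires, +1 burnt (F count now 2)
Step 2: +5 fires, +2 burnt (F count now 5)
Step 3: +6 fires, +5 burnt (F count now 6)
Step 4: +4 fires, +6 burnt (F count now 4)
Step 5: +4 fires, +4 burnt (F count now 4)
Step 6: +2 fires, +4 burnt (F count now 2)
Step 7: +1 fires, +2 burnt (F count now 1)
Step 8: +0 fires, +1 burnt (F count now 0)
Fire out after step 8
Initially T: 25, now '.': 29
Total burnt (originally-T cells now '.'): 24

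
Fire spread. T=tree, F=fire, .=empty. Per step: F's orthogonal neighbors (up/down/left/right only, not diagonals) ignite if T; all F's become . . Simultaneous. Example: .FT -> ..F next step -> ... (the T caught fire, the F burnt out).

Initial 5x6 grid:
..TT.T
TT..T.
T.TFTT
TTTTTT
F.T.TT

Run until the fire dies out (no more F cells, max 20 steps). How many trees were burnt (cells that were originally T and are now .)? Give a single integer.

Step 1: +4 fires, +2 burnt (F count now 4)
Step 2: +6 fires, +4 burnt (F count now 6)
Step 3: +4 fires, +6 burnt (F count now 4)
Step 4: +2 fires, +4 burnt (F count now 2)
Step 5: +0 fires, +2 burnt (F count now 0)
Fire out after step 5
Initially T: 19, now '.': 27
Total burnt (originally-T cells now '.'): 16

Answer: 16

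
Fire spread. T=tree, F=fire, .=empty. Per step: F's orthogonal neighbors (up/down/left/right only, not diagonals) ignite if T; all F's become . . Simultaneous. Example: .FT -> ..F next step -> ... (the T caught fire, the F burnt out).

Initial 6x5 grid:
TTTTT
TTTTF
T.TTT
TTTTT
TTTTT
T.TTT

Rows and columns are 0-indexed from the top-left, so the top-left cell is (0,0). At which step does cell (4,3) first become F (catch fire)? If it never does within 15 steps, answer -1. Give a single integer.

Step 1: cell (4,3)='T' (+3 fires, +1 burnt)
Step 2: cell (4,3)='T' (+4 fires, +3 burnt)
Step 3: cell (4,3)='T' (+5 fires, +4 burnt)
Step 4: cell (4,3)='F' (+5 fires, +5 burnt)
  -> target ignites at step 4
Step 5: cell (4,3)='.' (+5 fires, +5 burnt)
Step 6: cell (4,3)='.' (+3 fires, +5 burnt)
Step 7: cell (4,3)='.' (+1 fires, +3 burnt)
Step 8: cell (4,3)='.' (+1 fires, +1 burnt)
Step 9: cell (4,3)='.' (+0 fires, +1 burnt)
  fire out at step 9

4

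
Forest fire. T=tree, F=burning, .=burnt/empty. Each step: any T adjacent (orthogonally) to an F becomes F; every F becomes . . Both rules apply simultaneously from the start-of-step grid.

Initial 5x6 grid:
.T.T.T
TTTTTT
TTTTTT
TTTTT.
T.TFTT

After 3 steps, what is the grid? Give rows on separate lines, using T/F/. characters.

Step 1: 3 trees catch fire, 1 burn out
  .T.T.T
  TTTTTT
  TTTTTT
  TTTFT.
  T.F.FT
Step 2: 4 trees catch fire, 3 burn out
  .T.T.T
  TTTTTT
  TTTFTT
  TTF.F.
  T....F
Step 3: 4 trees catch fire, 4 burn out
  .T.T.T
  TTTFTT
  TTF.FT
  TF....
  T.....

.T.T.T
TTTFTT
TTF.FT
TF....
T.....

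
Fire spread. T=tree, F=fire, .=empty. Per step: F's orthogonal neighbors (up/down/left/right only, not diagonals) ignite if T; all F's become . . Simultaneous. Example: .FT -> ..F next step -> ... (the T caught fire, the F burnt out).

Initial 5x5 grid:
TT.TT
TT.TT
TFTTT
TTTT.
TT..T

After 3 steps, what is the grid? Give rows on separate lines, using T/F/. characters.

Step 1: 4 trees catch fire, 1 burn out
  TT.TT
  TF.TT
  F.FTT
  TFTT.
  TT..T
Step 2: 6 trees catch fire, 4 burn out
  TF.TT
  F..TT
  ...FT
  F.FT.
  TF..T
Step 3: 5 trees catch fire, 6 burn out
  F..TT
  ...FT
  ....F
  ...F.
  F...T

F..TT
...FT
....F
...F.
F...T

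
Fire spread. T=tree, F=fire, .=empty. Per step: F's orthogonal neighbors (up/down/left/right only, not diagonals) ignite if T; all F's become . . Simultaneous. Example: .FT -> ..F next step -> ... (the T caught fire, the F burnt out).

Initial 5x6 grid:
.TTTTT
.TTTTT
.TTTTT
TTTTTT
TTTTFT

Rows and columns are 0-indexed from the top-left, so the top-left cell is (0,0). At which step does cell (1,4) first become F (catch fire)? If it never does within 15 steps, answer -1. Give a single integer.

Step 1: cell (1,4)='T' (+3 fires, +1 burnt)
Step 2: cell (1,4)='T' (+4 fires, +3 burnt)
Step 3: cell (1,4)='F' (+5 fires, +4 burnt)
  -> target ignites at step 3
Step 4: cell (1,4)='.' (+6 fires, +5 burnt)
Step 5: cell (1,4)='.' (+5 fires, +6 burnt)
Step 6: cell (1,4)='.' (+2 fires, +5 burnt)
Step 7: cell (1,4)='.' (+1 fires, +2 burnt)
Step 8: cell (1,4)='.' (+0 fires, +1 burnt)
  fire out at step 8

3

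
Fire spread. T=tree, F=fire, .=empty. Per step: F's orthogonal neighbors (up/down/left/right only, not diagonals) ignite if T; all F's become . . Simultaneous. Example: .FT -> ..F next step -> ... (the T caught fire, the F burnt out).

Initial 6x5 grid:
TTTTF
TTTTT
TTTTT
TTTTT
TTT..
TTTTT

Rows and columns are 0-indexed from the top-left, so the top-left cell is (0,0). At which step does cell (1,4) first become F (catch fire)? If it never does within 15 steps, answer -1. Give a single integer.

Step 1: cell (1,4)='F' (+2 fires, +1 burnt)
  -> target ignites at step 1
Step 2: cell (1,4)='.' (+3 fires, +2 burnt)
Step 3: cell (1,4)='.' (+4 fires, +3 burnt)
Step 4: cell (1,4)='.' (+4 fires, +4 burnt)
Step 5: cell (1,4)='.' (+3 fires, +4 burnt)
Step 6: cell (1,4)='.' (+3 fires, +3 burnt)
Step 7: cell (1,4)='.' (+3 fires, +3 burnt)
Step 8: cell (1,4)='.' (+3 fires, +3 burnt)
Step 9: cell (1,4)='.' (+2 fires, +3 burnt)
Step 10: cell (1,4)='.' (+0 fires, +2 burnt)
  fire out at step 10

1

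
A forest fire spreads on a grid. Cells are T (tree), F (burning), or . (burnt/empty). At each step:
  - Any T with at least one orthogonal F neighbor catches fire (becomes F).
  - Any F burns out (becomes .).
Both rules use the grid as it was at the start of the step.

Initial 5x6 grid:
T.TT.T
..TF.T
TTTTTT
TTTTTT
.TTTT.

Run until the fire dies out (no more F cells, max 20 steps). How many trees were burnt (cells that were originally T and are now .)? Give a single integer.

Answer: 21

Derivation:
Step 1: +3 fires, +1 burnt (F count now 3)
Step 2: +4 fires, +3 burnt (F count now 4)
Step 3: +5 fires, +4 burnt (F count now 5)
Step 4: +6 fires, +5 burnt (F count now 6)
Step 5: +3 fires, +6 burnt (F count now 3)
Step 6: +0 fires, +3 burnt (F count now 0)
Fire out after step 6
Initially T: 22, now '.': 29
Total burnt (originally-T cells now '.'): 21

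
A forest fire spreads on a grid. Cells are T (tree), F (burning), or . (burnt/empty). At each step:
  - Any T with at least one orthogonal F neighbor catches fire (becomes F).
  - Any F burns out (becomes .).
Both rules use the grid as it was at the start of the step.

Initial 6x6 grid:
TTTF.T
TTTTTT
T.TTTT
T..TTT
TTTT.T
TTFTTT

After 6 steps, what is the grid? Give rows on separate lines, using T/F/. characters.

Step 1: 5 trees catch fire, 2 burn out
  TTF..T
  TTTFTT
  T.TTTT
  T..TTT
  TTFT.T
  TF.FTT
Step 2: 8 trees catch fire, 5 burn out
  TF...T
  TTF.FT
  T.TFTT
  T..TTT
  TF.F.T
  F...FT
Step 3: 8 trees catch fire, 8 burn out
  F....T
  TF...F
  T.F.FT
  T..FTT
  F....T
  .....F
Step 4: 6 trees catch fire, 8 burn out
  .....F
  F.....
  T....F
  F...FT
  .....F
  ......
Step 5: 2 trees catch fire, 6 burn out
  ......
  ......
  F.....
  .....F
  ......
  ......
Step 6: 0 trees catch fire, 2 burn out
  ......
  ......
  ......
  ......
  ......
  ......

......
......
......
......
......
......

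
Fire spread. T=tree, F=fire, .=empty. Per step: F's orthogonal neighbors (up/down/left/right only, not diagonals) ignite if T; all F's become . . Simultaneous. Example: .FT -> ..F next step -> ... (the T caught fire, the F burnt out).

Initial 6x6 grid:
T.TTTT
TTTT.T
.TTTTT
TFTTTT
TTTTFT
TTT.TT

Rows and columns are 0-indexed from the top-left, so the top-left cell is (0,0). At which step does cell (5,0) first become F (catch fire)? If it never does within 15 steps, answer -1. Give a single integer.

Step 1: cell (5,0)='T' (+8 fires, +2 burnt)
Step 2: cell (5,0)='T' (+9 fires, +8 burnt)
Step 3: cell (5,0)='F' (+6 fires, +9 burnt)
  -> target ignites at step 3
Step 4: cell (5,0)='.' (+4 fires, +6 burnt)
Step 5: cell (5,0)='.' (+2 fires, +4 burnt)
Step 6: cell (5,0)='.' (+1 fires, +2 burnt)
Step 7: cell (5,0)='.' (+0 fires, +1 burnt)
  fire out at step 7

3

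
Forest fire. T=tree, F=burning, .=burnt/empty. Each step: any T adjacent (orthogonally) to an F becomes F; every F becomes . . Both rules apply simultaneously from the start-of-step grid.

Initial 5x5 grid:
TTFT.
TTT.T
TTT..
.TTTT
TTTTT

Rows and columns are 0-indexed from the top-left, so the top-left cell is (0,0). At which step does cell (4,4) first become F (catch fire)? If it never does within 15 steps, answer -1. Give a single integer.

Step 1: cell (4,4)='T' (+3 fires, +1 burnt)
Step 2: cell (4,4)='T' (+3 fires, +3 burnt)
Step 3: cell (4,4)='T' (+3 fires, +3 burnt)
Step 4: cell (4,4)='T' (+4 fires, +3 burnt)
Step 5: cell (4,4)='T' (+3 fires, +4 burnt)
Step 6: cell (4,4)='F' (+2 fires, +3 burnt)
  -> target ignites at step 6
Step 7: cell (4,4)='.' (+0 fires, +2 burnt)
  fire out at step 7

6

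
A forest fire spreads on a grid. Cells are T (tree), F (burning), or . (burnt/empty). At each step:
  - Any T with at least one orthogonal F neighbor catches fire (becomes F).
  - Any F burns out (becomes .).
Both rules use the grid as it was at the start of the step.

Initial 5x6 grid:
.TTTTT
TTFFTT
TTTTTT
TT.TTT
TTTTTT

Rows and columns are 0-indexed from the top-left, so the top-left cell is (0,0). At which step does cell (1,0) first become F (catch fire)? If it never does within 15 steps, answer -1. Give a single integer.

Step 1: cell (1,0)='T' (+6 fires, +2 burnt)
Step 2: cell (1,0)='F' (+7 fires, +6 burnt)
  -> target ignites at step 2
Step 3: cell (1,0)='.' (+6 fires, +7 burnt)
Step 4: cell (1,0)='.' (+5 fires, +6 burnt)
Step 5: cell (1,0)='.' (+2 fires, +5 burnt)
Step 6: cell (1,0)='.' (+0 fires, +2 burnt)
  fire out at step 6

2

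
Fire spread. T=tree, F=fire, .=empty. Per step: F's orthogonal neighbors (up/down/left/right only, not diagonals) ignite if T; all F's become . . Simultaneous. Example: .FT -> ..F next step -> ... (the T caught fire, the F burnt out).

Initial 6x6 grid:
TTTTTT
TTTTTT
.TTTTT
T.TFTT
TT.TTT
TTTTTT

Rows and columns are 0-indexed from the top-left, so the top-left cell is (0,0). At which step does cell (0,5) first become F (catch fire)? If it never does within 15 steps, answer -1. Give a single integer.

Step 1: cell (0,5)='T' (+4 fires, +1 burnt)
Step 2: cell (0,5)='T' (+6 fires, +4 burnt)
Step 3: cell (0,5)='T' (+8 fires, +6 burnt)
Step 4: cell (0,5)='T' (+6 fires, +8 burnt)
Step 5: cell (0,5)='F' (+5 fires, +6 burnt)
  -> target ignites at step 5
Step 6: cell (0,5)='.' (+2 fires, +5 burnt)
Step 7: cell (0,5)='.' (+1 fires, +2 burnt)
Step 8: cell (0,5)='.' (+0 fires, +1 burnt)
  fire out at step 8

5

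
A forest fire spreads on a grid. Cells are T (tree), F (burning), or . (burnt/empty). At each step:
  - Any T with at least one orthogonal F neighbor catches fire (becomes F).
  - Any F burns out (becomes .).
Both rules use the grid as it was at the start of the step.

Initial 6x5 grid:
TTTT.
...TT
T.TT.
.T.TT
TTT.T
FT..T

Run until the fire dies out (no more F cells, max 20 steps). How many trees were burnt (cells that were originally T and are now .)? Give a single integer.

Answer: 5

Derivation:
Step 1: +2 fires, +1 burnt (F count now 2)
Step 2: +1 fires, +2 burnt (F count now 1)
Step 3: +2 fires, +1 burnt (F count now 2)
Step 4: +0 fires, +2 burnt (F count now 0)
Fire out after step 4
Initially T: 18, now '.': 17
Total burnt (originally-T cells now '.'): 5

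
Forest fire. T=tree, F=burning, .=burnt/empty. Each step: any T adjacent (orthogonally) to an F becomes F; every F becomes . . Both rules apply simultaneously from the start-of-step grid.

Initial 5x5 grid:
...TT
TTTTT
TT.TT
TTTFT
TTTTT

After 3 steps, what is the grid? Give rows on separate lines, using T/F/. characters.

Step 1: 4 trees catch fire, 1 burn out
  ...TT
  TTTTT
  TT.FT
  TTF.F
  TTTFT
Step 2: 5 trees catch fire, 4 burn out
  ...TT
  TTTFT
  TT..F
  TF...
  TTF.F
Step 3: 6 trees catch fire, 5 burn out
  ...FT
  TTF.F
  TF...
  F....
  TF...

...FT
TTF.F
TF...
F....
TF...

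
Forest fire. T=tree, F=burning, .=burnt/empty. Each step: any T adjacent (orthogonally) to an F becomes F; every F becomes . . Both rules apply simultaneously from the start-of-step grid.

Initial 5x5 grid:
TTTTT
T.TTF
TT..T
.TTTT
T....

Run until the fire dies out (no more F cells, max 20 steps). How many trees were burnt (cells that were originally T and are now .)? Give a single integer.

Answer: 15

Derivation:
Step 1: +3 fires, +1 burnt (F count now 3)
Step 2: +3 fires, +3 burnt (F count now 3)
Step 3: +2 fires, +3 burnt (F count now 2)
Step 4: +2 fires, +2 burnt (F count now 2)
Step 5: +2 fires, +2 burnt (F count now 2)
Step 6: +2 fires, +2 burnt (F count now 2)
Step 7: +1 fires, +2 burnt (F count now 1)
Step 8: +0 fires, +1 burnt (F count now 0)
Fire out after step 8
Initially T: 16, now '.': 24
Total burnt (originally-T cells now '.'): 15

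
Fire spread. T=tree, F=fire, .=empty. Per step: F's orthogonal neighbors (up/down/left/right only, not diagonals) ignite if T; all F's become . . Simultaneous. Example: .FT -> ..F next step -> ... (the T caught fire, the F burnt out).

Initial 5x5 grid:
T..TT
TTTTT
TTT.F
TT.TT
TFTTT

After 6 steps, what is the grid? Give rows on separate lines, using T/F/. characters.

Step 1: 5 trees catch fire, 2 burn out
  T..TT
  TTTTF
  TTT..
  TF.TF
  F.FTT
Step 2: 7 trees catch fire, 5 burn out
  T..TF
  TTTF.
  TFT..
  F..F.
  ...FF
Step 3: 5 trees catch fire, 7 burn out
  T..F.
  TFF..
  F.F..
  .....
  .....
Step 4: 1 trees catch fire, 5 burn out
  T....
  F....
  .....
  .....
  .....
Step 5: 1 trees catch fire, 1 burn out
  F....
  .....
  .....
  .....
  .....
Step 6: 0 trees catch fire, 1 burn out
  .....
  .....
  .....
  .....
  .....

.....
.....
.....
.....
.....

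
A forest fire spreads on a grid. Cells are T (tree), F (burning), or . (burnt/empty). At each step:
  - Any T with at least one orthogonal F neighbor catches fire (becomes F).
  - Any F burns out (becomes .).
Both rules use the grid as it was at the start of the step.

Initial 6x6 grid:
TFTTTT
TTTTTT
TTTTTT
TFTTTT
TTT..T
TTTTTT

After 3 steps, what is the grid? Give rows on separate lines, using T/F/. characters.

Step 1: 7 trees catch fire, 2 burn out
  F.FTTT
  TFTTTT
  TFTTTT
  F.FTTT
  TFT..T
  TTTTTT
Step 2: 9 trees catch fire, 7 burn out
  ...FTT
  F.FTTT
  F.FTTT
  ...FTT
  F.F..T
  TFTTTT
Step 3: 6 trees catch fire, 9 burn out
  ....FT
  ...FTT
  ...FTT
  ....FT
  .....T
  F.FTTT

....FT
...FTT
...FTT
....FT
.....T
F.FTTT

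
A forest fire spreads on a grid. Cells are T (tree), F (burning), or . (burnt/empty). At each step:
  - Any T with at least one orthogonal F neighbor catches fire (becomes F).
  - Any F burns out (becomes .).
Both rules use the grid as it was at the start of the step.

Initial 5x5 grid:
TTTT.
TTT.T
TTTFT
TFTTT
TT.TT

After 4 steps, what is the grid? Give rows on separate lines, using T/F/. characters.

Step 1: 7 trees catch fire, 2 burn out
  TTTT.
  TTT.T
  TFF.F
  F.FFT
  TF.TT
Step 2: 7 trees catch fire, 7 burn out
  TTTT.
  TFF.F
  F....
  ....F
  F..FT
Step 3: 4 trees catch fire, 7 burn out
  TFFT.
  F....
  .....
  .....
  ....F
Step 4: 2 trees catch fire, 4 burn out
  F..F.
  .....
  .....
  .....
  .....

F..F.
.....
.....
.....
.....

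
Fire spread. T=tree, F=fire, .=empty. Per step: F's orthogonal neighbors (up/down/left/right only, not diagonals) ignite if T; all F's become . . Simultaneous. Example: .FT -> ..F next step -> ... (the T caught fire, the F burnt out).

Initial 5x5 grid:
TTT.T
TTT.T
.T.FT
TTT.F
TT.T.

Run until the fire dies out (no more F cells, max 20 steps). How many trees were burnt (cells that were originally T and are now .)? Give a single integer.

Step 1: +1 fires, +2 burnt (F count now 1)
Step 2: +1 fires, +1 burnt (F count now 1)
Step 3: +1 fires, +1 burnt (F count now 1)
Step 4: +0 fires, +1 burnt (F count now 0)
Fire out after step 4
Initially T: 16, now '.': 12
Total burnt (originally-T cells now '.'): 3

Answer: 3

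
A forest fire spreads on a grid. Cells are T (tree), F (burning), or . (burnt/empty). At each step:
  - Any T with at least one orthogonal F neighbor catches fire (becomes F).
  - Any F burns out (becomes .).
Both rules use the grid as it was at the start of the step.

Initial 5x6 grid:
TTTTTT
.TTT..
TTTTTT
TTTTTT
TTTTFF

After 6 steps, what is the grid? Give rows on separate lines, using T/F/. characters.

Step 1: 3 trees catch fire, 2 burn out
  TTTTTT
  .TTT..
  TTTTTT
  TTTTFF
  TTTF..
Step 2: 4 trees catch fire, 3 burn out
  TTTTTT
  .TTT..
  TTTTFF
  TTTF..
  TTF...
Step 3: 3 trees catch fire, 4 burn out
  TTTTTT
  .TTT..
  TTTF..
  TTF...
  TF....
Step 4: 4 trees catch fire, 3 burn out
  TTTTTT
  .TTF..
  TTF...
  TF....
  F.....
Step 5: 4 trees catch fire, 4 burn out
  TTTFTT
  .TF...
  TF....
  F.....
  ......
Step 6: 4 trees catch fire, 4 burn out
  TTF.FT
  .F....
  F.....
  ......
  ......

TTF.FT
.F....
F.....
......
......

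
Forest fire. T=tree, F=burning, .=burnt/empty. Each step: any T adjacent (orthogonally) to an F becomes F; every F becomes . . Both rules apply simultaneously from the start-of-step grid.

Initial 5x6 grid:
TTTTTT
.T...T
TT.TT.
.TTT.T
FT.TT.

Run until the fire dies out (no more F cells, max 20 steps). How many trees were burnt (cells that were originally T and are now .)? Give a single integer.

Step 1: +1 fires, +1 burnt (F count now 1)
Step 2: +1 fires, +1 burnt (F count now 1)
Step 3: +2 fires, +1 burnt (F count now 2)
Step 4: +3 fires, +2 burnt (F count now 3)
Step 5: +3 fires, +3 burnt (F count now 3)
Step 6: +4 fires, +3 burnt (F count now 4)
Step 7: +1 fires, +4 burnt (F count now 1)
Step 8: +1 fires, +1 burnt (F count now 1)
Step 9: +1 fires, +1 burnt (F count now 1)
Step 10: +1 fires, +1 burnt (F count now 1)
Step 11: +0 fires, +1 burnt (F count now 0)
Fire out after step 11
Initially T: 19, now '.': 29
Total burnt (originally-T cells now '.'): 18

Answer: 18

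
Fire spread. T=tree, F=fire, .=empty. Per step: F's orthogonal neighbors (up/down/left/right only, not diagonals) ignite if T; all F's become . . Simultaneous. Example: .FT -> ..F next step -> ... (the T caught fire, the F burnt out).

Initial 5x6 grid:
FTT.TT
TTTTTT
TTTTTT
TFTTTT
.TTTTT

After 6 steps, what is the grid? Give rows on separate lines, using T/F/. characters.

Step 1: 6 trees catch fire, 2 burn out
  .FT.TT
  FTTTTT
  TFTTTT
  F.FTTT
  .FTTTT
Step 2: 6 trees catch fire, 6 burn out
  ..F.TT
  .FTTTT
  F.FTTT
  ...FTT
  ..FTTT
Step 3: 4 trees catch fire, 6 burn out
  ....TT
  ..FTTT
  ...FTT
  ....FT
  ...FTT
Step 4: 4 trees catch fire, 4 burn out
  ....TT
  ...FTT
  ....FT
  .....F
  ....FT
Step 5: 3 trees catch fire, 4 burn out
  ....TT
  ....FT
  .....F
  ......
  .....F
Step 6: 2 trees catch fire, 3 burn out
  ....FT
  .....F
  ......
  ......
  ......

....FT
.....F
......
......
......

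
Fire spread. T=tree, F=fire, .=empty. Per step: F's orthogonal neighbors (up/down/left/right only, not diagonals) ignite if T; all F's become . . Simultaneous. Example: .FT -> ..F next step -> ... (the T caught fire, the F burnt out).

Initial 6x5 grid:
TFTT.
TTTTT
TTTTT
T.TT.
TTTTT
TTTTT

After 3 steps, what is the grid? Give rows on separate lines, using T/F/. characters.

Step 1: 3 trees catch fire, 1 burn out
  F.FT.
  TFTTT
  TTTTT
  T.TT.
  TTTTT
  TTTTT
Step 2: 4 trees catch fire, 3 burn out
  ...F.
  F.FTT
  TFTTT
  T.TT.
  TTTTT
  TTTTT
Step 3: 3 trees catch fire, 4 burn out
  .....
  ...FT
  F.FTT
  T.TT.
  TTTTT
  TTTTT

.....
...FT
F.FTT
T.TT.
TTTTT
TTTTT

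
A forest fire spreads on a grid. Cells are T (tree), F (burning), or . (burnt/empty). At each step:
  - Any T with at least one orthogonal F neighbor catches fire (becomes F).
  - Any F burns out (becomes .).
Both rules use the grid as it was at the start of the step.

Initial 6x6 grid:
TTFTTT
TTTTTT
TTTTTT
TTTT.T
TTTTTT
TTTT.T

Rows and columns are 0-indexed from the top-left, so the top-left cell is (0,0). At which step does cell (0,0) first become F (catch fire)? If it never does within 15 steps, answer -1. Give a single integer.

Step 1: cell (0,0)='T' (+3 fires, +1 burnt)
Step 2: cell (0,0)='F' (+5 fires, +3 burnt)
  -> target ignites at step 2
Step 3: cell (0,0)='.' (+6 fires, +5 burnt)
Step 4: cell (0,0)='.' (+6 fires, +6 burnt)
Step 5: cell (0,0)='.' (+5 fires, +6 burnt)
Step 6: cell (0,0)='.' (+5 fires, +5 burnt)
Step 7: cell (0,0)='.' (+2 fires, +5 burnt)
Step 8: cell (0,0)='.' (+1 fires, +2 burnt)
Step 9: cell (0,0)='.' (+0 fires, +1 burnt)
  fire out at step 9

2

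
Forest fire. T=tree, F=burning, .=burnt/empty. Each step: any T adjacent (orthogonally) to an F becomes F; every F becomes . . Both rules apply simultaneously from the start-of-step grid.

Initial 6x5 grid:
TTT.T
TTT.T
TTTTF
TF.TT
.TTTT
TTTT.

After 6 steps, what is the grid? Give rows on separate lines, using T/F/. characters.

Step 1: 6 trees catch fire, 2 burn out
  TTT.T
  TTT.F
  TFTF.
  F..TF
  .FTTT
  TTTT.
Step 2: 8 trees catch fire, 6 burn out
  TTT.F
  TFT..
  F.F..
  ...F.
  ..FTF
  TFTT.
Step 3: 6 trees catch fire, 8 burn out
  TFT..
  F.F..
  .....
  .....
  ...F.
  F.FT.
Step 4: 3 trees catch fire, 6 burn out
  F.F..
  .....
  .....
  .....
  .....
  ...F.
Step 5: 0 trees catch fire, 3 burn out
  .....
  .....
  .....
  .....
  .....
  .....
Step 6: 0 trees catch fire, 0 burn out
  .....
  .....
  .....
  .....
  .....
  .....

.....
.....
.....
.....
.....
.....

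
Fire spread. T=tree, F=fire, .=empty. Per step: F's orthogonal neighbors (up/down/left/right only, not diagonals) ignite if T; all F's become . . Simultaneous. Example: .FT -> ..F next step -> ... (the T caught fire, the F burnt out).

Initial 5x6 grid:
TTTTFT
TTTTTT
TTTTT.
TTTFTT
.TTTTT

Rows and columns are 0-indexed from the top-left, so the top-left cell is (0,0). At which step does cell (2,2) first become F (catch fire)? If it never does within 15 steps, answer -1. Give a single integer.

Step 1: cell (2,2)='T' (+7 fires, +2 burnt)
Step 2: cell (2,2)='F' (+9 fires, +7 burnt)
  -> target ignites at step 2
Step 3: cell (2,2)='.' (+6 fires, +9 burnt)
Step 4: cell (2,2)='.' (+3 fires, +6 burnt)
Step 5: cell (2,2)='.' (+1 fires, +3 burnt)
Step 6: cell (2,2)='.' (+0 fires, +1 burnt)
  fire out at step 6

2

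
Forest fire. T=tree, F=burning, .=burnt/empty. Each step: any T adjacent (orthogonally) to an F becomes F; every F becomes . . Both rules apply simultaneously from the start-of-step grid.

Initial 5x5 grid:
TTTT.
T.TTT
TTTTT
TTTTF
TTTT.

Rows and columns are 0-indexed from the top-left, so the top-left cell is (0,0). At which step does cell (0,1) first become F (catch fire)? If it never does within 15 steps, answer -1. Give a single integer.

Step 1: cell (0,1)='T' (+2 fires, +1 burnt)
Step 2: cell (0,1)='T' (+4 fires, +2 burnt)
Step 3: cell (0,1)='T' (+4 fires, +4 burnt)
Step 4: cell (0,1)='T' (+5 fires, +4 burnt)
Step 5: cell (0,1)='T' (+3 fires, +5 burnt)
Step 6: cell (0,1)='F' (+2 fires, +3 burnt)
  -> target ignites at step 6
Step 7: cell (0,1)='.' (+1 fires, +2 burnt)
Step 8: cell (0,1)='.' (+0 fires, +1 burnt)
  fire out at step 8

6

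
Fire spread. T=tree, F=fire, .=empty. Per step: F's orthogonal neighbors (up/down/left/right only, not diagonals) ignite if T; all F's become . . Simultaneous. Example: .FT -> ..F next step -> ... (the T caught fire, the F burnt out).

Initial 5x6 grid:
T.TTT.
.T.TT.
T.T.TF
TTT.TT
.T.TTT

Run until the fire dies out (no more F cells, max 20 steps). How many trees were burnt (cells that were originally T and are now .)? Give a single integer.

Answer: 11

Derivation:
Step 1: +2 fires, +1 burnt (F count now 2)
Step 2: +3 fires, +2 burnt (F count now 3)
Step 3: +3 fires, +3 burnt (F count now 3)
Step 4: +2 fires, +3 burnt (F count now 2)
Step 5: +1 fires, +2 burnt (F count now 1)
Step 6: +0 fires, +1 burnt (F count now 0)
Fire out after step 6
Initially T: 19, now '.': 22
Total burnt (originally-T cells now '.'): 11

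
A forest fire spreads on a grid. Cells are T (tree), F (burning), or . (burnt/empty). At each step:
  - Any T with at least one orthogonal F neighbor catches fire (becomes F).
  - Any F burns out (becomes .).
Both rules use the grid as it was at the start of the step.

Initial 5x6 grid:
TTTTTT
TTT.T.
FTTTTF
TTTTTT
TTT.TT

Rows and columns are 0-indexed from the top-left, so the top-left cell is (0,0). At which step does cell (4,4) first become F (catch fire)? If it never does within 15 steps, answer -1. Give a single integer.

Step 1: cell (4,4)='T' (+5 fires, +2 burnt)
Step 2: cell (4,4)='T' (+9 fires, +5 burnt)
Step 3: cell (4,4)='F' (+7 fires, +9 burnt)
  -> target ignites at step 3
Step 4: cell (4,4)='.' (+4 fires, +7 burnt)
Step 5: cell (4,4)='.' (+0 fires, +4 burnt)
  fire out at step 5

3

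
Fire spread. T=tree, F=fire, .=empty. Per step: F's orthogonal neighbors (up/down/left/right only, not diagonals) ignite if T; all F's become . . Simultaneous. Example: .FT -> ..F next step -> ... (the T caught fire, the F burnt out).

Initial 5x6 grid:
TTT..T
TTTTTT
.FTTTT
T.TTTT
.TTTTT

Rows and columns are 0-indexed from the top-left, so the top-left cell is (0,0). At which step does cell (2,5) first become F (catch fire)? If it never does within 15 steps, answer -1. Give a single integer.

Step 1: cell (2,5)='T' (+2 fires, +1 burnt)
Step 2: cell (2,5)='T' (+5 fires, +2 burnt)
Step 3: cell (2,5)='T' (+6 fires, +5 burnt)
Step 4: cell (2,5)='F' (+5 fires, +6 burnt)
  -> target ignites at step 4
Step 5: cell (2,5)='.' (+3 fires, +5 burnt)
Step 6: cell (2,5)='.' (+2 fires, +3 burnt)
Step 7: cell (2,5)='.' (+0 fires, +2 burnt)
  fire out at step 7

4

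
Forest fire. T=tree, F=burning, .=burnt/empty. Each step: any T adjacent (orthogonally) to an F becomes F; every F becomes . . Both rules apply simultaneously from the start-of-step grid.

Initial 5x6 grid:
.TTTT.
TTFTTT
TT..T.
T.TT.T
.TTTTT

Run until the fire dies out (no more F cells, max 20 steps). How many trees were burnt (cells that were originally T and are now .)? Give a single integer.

Step 1: +3 fires, +1 burnt (F count now 3)
Step 2: +5 fires, +3 burnt (F count now 5)
Step 3: +4 fires, +5 burnt (F count now 4)
Step 4: +1 fires, +4 burnt (F count now 1)
Step 5: +0 fires, +1 burnt (F count now 0)
Fire out after step 5
Initially T: 21, now '.': 22
Total burnt (originally-T cells now '.'): 13

Answer: 13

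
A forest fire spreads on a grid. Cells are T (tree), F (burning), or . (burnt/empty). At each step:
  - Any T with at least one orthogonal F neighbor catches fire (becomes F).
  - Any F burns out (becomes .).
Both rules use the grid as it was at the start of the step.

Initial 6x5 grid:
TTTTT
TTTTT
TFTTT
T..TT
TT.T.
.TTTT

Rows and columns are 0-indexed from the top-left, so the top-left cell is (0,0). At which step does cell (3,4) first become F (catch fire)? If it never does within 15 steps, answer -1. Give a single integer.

Step 1: cell (3,4)='T' (+3 fires, +1 burnt)
Step 2: cell (3,4)='T' (+5 fires, +3 burnt)
Step 3: cell (3,4)='T' (+6 fires, +5 burnt)
Step 4: cell (3,4)='F' (+5 fires, +6 burnt)
  -> target ignites at step 4
Step 5: cell (3,4)='.' (+3 fires, +5 burnt)
Step 6: cell (3,4)='.' (+2 fires, +3 burnt)
Step 7: cell (3,4)='.' (+0 fires, +2 burnt)
  fire out at step 7

4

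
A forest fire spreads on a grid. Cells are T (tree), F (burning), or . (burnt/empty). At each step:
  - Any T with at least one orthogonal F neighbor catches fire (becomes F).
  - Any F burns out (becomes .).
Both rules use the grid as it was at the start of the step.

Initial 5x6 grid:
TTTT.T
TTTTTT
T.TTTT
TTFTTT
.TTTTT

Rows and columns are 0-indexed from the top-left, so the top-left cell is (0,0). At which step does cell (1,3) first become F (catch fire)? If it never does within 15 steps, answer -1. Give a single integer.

Step 1: cell (1,3)='T' (+4 fires, +1 burnt)
Step 2: cell (1,3)='T' (+6 fires, +4 burnt)
Step 3: cell (1,3)='F' (+7 fires, +6 burnt)
  -> target ignites at step 3
Step 4: cell (1,3)='.' (+6 fires, +7 burnt)
Step 5: cell (1,3)='.' (+2 fires, +6 burnt)
Step 6: cell (1,3)='.' (+1 fires, +2 burnt)
Step 7: cell (1,3)='.' (+0 fires, +1 burnt)
  fire out at step 7

3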